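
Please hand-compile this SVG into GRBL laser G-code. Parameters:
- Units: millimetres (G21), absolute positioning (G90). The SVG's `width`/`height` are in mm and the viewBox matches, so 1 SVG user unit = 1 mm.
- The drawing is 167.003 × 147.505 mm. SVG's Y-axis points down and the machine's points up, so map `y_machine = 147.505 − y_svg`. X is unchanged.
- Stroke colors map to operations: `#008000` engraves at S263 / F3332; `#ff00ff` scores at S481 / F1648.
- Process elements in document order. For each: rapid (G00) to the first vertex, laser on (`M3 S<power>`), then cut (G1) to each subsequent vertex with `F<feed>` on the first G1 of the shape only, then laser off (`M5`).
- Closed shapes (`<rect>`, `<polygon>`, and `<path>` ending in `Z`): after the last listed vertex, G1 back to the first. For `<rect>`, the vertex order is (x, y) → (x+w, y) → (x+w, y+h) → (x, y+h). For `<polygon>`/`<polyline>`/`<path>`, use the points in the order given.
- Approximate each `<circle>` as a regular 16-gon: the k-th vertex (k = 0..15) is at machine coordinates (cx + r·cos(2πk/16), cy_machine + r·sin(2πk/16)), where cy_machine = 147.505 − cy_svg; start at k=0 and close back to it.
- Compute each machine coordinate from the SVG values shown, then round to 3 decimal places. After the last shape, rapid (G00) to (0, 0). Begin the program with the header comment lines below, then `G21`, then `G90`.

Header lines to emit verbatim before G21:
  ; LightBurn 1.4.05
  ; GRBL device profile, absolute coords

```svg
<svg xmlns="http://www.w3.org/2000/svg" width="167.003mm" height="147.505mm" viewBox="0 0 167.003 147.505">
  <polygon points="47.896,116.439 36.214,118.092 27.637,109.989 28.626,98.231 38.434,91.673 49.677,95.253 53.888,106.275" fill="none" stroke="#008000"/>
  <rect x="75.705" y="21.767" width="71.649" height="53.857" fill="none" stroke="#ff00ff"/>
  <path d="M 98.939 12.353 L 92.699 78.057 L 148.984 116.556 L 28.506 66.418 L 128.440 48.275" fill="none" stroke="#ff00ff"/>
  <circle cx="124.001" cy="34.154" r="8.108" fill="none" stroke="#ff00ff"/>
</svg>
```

; LightBurn 1.4.05
; GRBL device profile, absolute coords
G21
G90
G00 X47.896 Y31.066
M3 S263
G1 X36.214 Y29.413 F3332
G1 X27.637 Y37.516
G1 X28.626 Y49.274
G1 X38.434 Y55.832
G1 X49.677 Y52.252
G1 X53.888 Y41.230
G1 X47.896 Y31.066
M5
G00 X75.705 Y125.738
M3 S481
G1 X147.354 Y125.738 F1648
G1 X147.354 Y71.881
G1 X75.705 Y71.881
G1 X75.705 Y125.738
M5
G00 X98.939 Y135.152
M3 S481
G1 X92.699 Y69.448 F1648
G1 X148.984 Y30.949
G1 X28.506 Y81.087
G1 X128.440 Y99.230
M5
G00 X132.109 Y113.351
M3 S481
G1 X131.492 Y116.454 F1648
G1 X129.734 Y119.084
G1 X127.104 Y120.842
G1 X124.001 Y121.459
G1 X120.898 Y120.842
G1 X118.268 Y119.084
G1 X116.510 Y116.454
G1 X115.893 Y113.351
G1 X116.510 Y110.248
G1 X118.268 Y107.618
G1 X120.898 Y105.860
G1 X124.001 Y105.243
G1 X127.104 Y105.860
G1 X129.734 Y107.618
G1 X131.492 Y110.248
G1 X132.109 Y113.351
M5
G00 X0.000 Y0.000

Since the viewBox matches the mm dimensions, user units are millimetres directly. The only transform is the Y-flip y_m = 147.505 − y_svg.

Shape 1 is a regular polygon drawn with `<polygon>`. Its stroke #008000 means engrave at S263, F3332. After flipping Y the toolpath is (47.896,31.066) → (36.214,29.413) → (27.637,37.516) → (28.626,49.274) → (38.434,55.832) → (49.677,52.252) → (53.888,41.230) → (47.896,31.066), returning to the start.

Shape 2 is a rectangle drawn with `<rect>`. Its stroke #ff00ff means score at S481, F1648. After flipping Y the toolpath is (75.705,125.738) → (147.354,125.738) → (147.354,71.881) → (75.705,71.881) → (75.705,125.738), returning to the start.

Shape 3 is a open polyline drawn with `<path>`. Its stroke #ff00ff means score at S481, F1648. After flipping Y the toolpath is (98.939,135.152) → (92.699,69.448) → (148.984,30.949) → (28.506,81.087) → (128.440,99.230).

Shape 4 is a circle drawn with `<circle>`. Its stroke #ff00ff means score at S481, F1648. After flipping Y the toolpath is (132.109,113.351) → (131.492,116.454) → (129.734,119.084) → (127.104,120.842) → (124.001,121.459) → (120.898,120.842) → (118.268,119.084) → (116.510,116.454) → (115.893,113.351) → (116.510,110.248) → (118.268,107.618) → (120.898,105.860) → (124.001,105.243) → (127.104,105.860) → (129.734,107.618) → (131.492,110.248) → (132.109,113.351), returning to the start.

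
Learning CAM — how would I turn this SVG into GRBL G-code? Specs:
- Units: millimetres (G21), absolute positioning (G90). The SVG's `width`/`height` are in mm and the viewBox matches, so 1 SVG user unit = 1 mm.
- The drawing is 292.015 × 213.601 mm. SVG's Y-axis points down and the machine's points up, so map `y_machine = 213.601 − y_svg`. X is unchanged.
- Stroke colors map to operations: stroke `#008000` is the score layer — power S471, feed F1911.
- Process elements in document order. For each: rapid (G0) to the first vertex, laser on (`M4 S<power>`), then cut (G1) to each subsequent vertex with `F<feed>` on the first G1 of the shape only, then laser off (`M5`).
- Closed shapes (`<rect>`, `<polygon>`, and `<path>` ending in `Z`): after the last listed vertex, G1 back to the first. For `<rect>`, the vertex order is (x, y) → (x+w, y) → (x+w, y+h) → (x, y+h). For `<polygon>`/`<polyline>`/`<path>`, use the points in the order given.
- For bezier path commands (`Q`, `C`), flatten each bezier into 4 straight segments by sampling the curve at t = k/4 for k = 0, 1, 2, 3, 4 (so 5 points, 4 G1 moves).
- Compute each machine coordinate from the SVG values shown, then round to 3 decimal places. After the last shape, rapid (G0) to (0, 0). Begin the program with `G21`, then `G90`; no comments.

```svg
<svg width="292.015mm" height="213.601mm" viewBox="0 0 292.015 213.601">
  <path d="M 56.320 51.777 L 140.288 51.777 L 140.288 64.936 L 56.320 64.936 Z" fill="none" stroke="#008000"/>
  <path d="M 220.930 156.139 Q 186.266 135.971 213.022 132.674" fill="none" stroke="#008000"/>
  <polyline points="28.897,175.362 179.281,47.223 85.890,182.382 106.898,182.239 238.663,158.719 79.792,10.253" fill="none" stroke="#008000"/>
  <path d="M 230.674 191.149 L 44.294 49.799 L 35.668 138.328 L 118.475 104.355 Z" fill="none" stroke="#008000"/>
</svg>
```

viewBox `0 0 292.015 213.601` with mm width/height → 1 unit = 1 mm. Flip: y_m = 213.601 − y_svg.

**Shape 1** — `<path>` rectangle, stroke `#008000` → score (S471, F1911). Machine vertices: (56.320,161.824) → (140.288,161.824) → (140.288,148.665) → (56.320,148.665) → (56.320,161.824). Closed: final G1 returns to the first vertex.

**Shape 2** — `<path>` quadratic bezier, stroke `#008000` → score (S471, F1911). Control points (SVG): P0=(220.930,156.139), P1=(186.266,135.971), P2=(213.022,132.674); sampled at t=k/4. Machine vertices: (220.930,57.462) → (207.437,66.492) → (201.621,73.412) → (203.483,78.224) → (213.022,80.927). Open path.

**Shape 3** — `<polyline>` open polyline, stroke `#008000` → score (S471, F1911). Machine vertices: (28.897,38.239) → (179.281,166.378) → (85.890,31.219) → (106.898,31.362) → (238.663,54.882) → (79.792,203.348). Open path.

**Shape 4** — `<path>` closed polygon, stroke `#008000` → score (S471, F1911). Machine vertices: (230.674,22.452) → (44.294,163.802) → (35.668,75.273) → (118.475,109.246) → (230.674,22.452). Closed: final G1 returns to the first vertex.

G21
G90
G0 X56.320 Y161.824
M4 S471
G1 X140.288 Y161.824 F1911
G1 X140.288 Y148.665
G1 X56.320 Y148.665
G1 X56.320 Y161.824
M5
G0 X220.930 Y57.462
M4 S471
G1 X207.437 Y66.492 F1911
G1 X201.621 Y73.412
G1 X203.483 Y78.224
G1 X213.022 Y80.927
M5
G0 X28.897 Y38.239
M4 S471
G1 X179.281 Y166.378 F1911
G1 X85.890 Y31.219
G1 X106.898 Y31.362
G1 X238.663 Y54.882
G1 X79.792 Y203.348
M5
G0 X230.674 Y22.452
M4 S471
G1 X44.294 Y163.802 F1911
G1 X35.668 Y75.273
G1 X118.475 Y109.246
G1 X230.674 Y22.452
M5
G0 X0.000 Y0.000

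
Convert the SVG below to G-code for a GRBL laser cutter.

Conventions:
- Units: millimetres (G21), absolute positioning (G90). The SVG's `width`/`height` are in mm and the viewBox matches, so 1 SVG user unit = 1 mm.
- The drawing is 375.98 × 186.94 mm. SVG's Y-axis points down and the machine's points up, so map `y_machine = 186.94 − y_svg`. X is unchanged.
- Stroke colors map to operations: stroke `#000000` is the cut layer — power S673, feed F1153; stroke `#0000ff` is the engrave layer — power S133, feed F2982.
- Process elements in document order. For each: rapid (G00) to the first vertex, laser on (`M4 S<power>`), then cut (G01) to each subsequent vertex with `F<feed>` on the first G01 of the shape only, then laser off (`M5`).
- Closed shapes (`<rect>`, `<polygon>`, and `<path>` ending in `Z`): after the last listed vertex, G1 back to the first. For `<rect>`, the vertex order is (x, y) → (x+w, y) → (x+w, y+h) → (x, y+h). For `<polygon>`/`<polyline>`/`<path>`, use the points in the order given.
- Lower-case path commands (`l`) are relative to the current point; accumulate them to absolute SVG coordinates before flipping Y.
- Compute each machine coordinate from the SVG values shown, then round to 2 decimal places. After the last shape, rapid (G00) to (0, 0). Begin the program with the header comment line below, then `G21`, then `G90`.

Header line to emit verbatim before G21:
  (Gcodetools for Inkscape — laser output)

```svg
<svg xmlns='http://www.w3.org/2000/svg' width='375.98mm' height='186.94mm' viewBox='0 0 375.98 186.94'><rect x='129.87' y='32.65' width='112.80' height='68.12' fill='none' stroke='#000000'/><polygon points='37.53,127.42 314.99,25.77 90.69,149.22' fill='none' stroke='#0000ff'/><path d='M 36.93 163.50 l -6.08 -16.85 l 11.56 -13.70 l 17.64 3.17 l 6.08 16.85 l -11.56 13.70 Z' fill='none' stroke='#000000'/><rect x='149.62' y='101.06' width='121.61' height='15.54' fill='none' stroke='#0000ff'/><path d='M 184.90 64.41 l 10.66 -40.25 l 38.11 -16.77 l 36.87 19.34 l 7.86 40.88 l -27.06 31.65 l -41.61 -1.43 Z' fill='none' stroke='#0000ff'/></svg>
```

viewBox `0 0 375.98 186.94` with mm width/height → 1 unit = 1 mm. Flip: y_m = 186.94 − y_svg.

**Shape 1** — `<rect>` rectangle, stroke `#000000` → cut (S673, F1153). Machine vertices: (129.87,154.29) → (242.67,154.29) → (242.67,86.17) → (129.87,86.17) → (129.87,154.29). Closed: final G1 returns to the first vertex.

**Shape 2** — `<polygon>` closed polygon, stroke `#0000ff` → engrave (S133, F2982). Machine vertices: (37.53,59.52) → (314.99,161.17) → (90.69,37.72) → (37.53,59.52). Closed: final G1 returns to the first vertex.

**Shape 3** — `<path>` regular polygon, stroke `#000000` → cut (S673, F1153). Machine vertices: (36.93,23.44) → (30.85,40.29) → (42.41,53.99) → (60.05,50.82) → (66.13,33.97) → (54.57,20.27) → (36.93,23.44). Closed: final G1 returns to the first vertex.

**Shape 4** — `<rect>` rectangle, stroke `#0000ff` → engrave (S133, F2982). Machine vertices: (149.62,85.88) → (271.23,85.88) → (271.23,70.34) → (149.62,70.34) → (149.62,85.88). Closed: final G1 returns to the first vertex.

**Shape 5** — `<path>` regular polygon, stroke `#0000ff` → engrave (S133, F2982). Machine vertices: (184.90,122.53) → (195.56,162.78) → (233.67,179.55) → (270.54,160.21) → (278.40,119.33) → (251.34,87.68) → (209.73,89.11) → (184.90,122.53). Closed: final G1 returns to the first vertex.

(Gcodetools for Inkscape — laser output)
G21
G90
G00 X129.87 Y154.29
M4 S673
G01 X242.67 Y154.29 F1153
G01 X242.67 Y86.17
G01 X129.87 Y86.17
G01 X129.87 Y154.29
M5
G00 X37.53 Y59.52
M4 S133
G01 X314.99 Y161.17 F2982
G01 X90.69 Y37.72
G01 X37.53 Y59.52
M5
G00 X36.93 Y23.44
M4 S673
G01 X30.85 Y40.29 F1153
G01 X42.41 Y53.99
G01 X60.05 Y50.82
G01 X66.13 Y33.97
G01 X54.57 Y20.27
G01 X36.93 Y23.44
M5
G00 X149.62 Y85.88
M4 S133
G01 X271.23 Y85.88 F2982
G01 X271.23 Y70.34
G01 X149.62 Y70.34
G01 X149.62 Y85.88
M5
G00 X184.90 Y122.53
M4 S133
G01 X195.56 Y162.78 F2982
G01 X233.67 Y179.55
G01 X270.54 Y160.21
G01 X278.40 Y119.33
G01 X251.34 Y87.68
G01 X209.73 Y89.11
G01 X184.90 Y122.53
M5
G00 X0.00 Y0.00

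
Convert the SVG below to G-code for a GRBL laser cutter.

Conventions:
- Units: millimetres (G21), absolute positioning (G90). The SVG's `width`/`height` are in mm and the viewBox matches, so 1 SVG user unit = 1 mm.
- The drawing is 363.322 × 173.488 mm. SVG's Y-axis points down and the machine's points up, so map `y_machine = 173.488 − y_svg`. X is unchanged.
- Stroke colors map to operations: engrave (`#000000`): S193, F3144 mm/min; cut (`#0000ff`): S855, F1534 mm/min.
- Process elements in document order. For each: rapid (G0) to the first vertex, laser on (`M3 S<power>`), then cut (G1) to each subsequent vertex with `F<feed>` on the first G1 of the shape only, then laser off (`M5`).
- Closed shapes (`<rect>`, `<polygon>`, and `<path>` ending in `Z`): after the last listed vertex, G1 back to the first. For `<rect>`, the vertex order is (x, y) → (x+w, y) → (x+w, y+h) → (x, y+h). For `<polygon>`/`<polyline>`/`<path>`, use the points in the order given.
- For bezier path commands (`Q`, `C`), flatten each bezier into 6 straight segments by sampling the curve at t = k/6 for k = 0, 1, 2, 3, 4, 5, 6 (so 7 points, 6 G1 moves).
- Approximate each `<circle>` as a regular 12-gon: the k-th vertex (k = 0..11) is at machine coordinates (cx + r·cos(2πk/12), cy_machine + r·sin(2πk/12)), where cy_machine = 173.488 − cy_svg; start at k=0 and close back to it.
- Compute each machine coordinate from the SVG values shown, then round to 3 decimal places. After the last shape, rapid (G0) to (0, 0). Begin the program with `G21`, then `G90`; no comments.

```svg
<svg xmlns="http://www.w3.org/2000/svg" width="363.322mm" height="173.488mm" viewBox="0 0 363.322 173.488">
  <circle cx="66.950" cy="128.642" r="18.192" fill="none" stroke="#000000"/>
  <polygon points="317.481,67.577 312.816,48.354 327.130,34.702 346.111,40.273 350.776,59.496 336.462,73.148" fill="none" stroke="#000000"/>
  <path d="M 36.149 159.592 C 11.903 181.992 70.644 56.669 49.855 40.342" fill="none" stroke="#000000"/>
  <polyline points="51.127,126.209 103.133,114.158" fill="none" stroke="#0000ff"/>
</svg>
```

G21
G90
G0 X85.142 Y44.846
M3 S193
G1 X82.705 Y53.942 F3144
G1 X76.046 Y60.601
G1 X66.950 Y63.038
G1 X57.854 Y60.601
G1 X51.195 Y53.942
G1 X48.758 Y44.846
G1 X51.195 Y35.750
G1 X57.854 Y29.091
G1 X66.950 Y26.654
G1 X76.046 Y29.091
G1 X82.705 Y35.750
G1 X85.142 Y44.846
M5
G0 X317.481 Y105.911
M3 S193
G1 X312.816 Y125.134 F3144
G1 X327.130 Y138.786
G1 X346.111 Y133.215
G1 X350.776 Y113.992
G1 X336.462 Y100.340
G1 X317.481 Y105.911
M5
G0 X36.149 Y13.896
M3 S193
G1 X30.189 Y13.818 F3144
G1 X33.546 Y31.229
G1 X41.706 Y58.998
G1 X50.153 Y89.995
G1 X54.374 Y117.088
G1 X49.855 Y133.146
M5
G0 X51.127 Y47.279
M3 S855
G1 X103.133 Y59.330 F1534
M5
G0 X0.000 Y0.000

viewBox `0 0 363.322 173.488` with mm width/height → 1 unit = 1 mm. Flip: y_m = 173.488 − y_svg.

**Shape 1** — `<circle>` circle, stroke `#000000` → engrave (S193, F3144). Machine vertices: (85.142,44.846) → (82.705,53.942) → (76.046,60.601) → (66.950,63.038) → (57.854,60.601) → (51.195,53.942) → (48.758,44.846) → (51.195,35.750) → (57.854,29.091) → (66.950,26.654) → (76.046,29.091) → (82.705,35.750) → (85.142,44.846). Closed: final G1 returns to the first vertex.

**Shape 2** — `<polygon>` regular polygon, stroke `#000000` → engrave (S193, F3144). Machine vertices: (317.481,105.911) → (312.816,125.134) → (327.130,138.786) → (346.111,133.215) → (350.776,113.992) → (336.462,100.340) → (317.481,105.911). Closed: final G1 returns to the first vertex.

**Shape 3** — `<path>` cubic bezier, stroke `#000000` → engrave (S193, F3144). Control points (SVG): P0=(36.149,159.592), P1=(11.903,181.992), P2=(70.644,56.669), P3=(49.855,40.342); sampled at t=k/6. Machine vertices: (36.149,13.896) → (30.189,13.818) → (33.546,31.229) → (41.706,58.998) → (50.153,89.995) → (54.374,117.088) → (49.855,133.146). Open path.

**Shape 4** — `<polyline>` line segment, stroke `#0000ff` → cut (S855, F1534). Machine vertices: (51.127,47.279) → (103.133,59.330). Open path.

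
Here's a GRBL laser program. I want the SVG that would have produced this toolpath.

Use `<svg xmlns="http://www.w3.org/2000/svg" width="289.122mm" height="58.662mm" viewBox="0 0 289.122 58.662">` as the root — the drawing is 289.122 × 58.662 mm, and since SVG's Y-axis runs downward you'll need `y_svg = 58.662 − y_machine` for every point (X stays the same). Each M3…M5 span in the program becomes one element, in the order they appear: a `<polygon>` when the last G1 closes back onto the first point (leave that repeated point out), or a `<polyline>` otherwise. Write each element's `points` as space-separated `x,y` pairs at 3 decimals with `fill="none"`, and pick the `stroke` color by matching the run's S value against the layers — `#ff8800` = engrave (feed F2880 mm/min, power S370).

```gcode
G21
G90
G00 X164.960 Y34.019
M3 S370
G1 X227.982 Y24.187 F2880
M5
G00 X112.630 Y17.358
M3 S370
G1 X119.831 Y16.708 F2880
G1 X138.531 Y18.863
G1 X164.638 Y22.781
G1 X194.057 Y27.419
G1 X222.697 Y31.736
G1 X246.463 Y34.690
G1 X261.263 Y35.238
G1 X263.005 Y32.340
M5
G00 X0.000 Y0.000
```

<svg xmlns="http://www.w3.org/2000/svg" width="289.122mm" height="58.662mm" viewBox="0 0 289.122 58.662">
  <polyline points="164.960,24.643 227.982,34.475" fill="none" stroke="#ff8800"/>
  <polyline points="112.630,41.304 119.831,41.954 138.531,39.799 164.638,35.881 194.057,31.243 222.697,26.926 246.463,23.972 261.263,23.424 263.005,26.322" fill="none" stroke="#ff8800"/>
</svg>

Each laser-on run becomes one SVG element. Flip Y back into SVG space with y_svg = 58.662 − y_machine. Every run uses S370, so all elements get stroke `#ff8800` (engrave).

Run 1: The run is open, so emit a `<polyline>` with points (Y-flipped): 164.960,24.643 227.982,34.475.

Run 2: The run is open, so emit a `<polyline>` with points (Y-flipped): 112.630,41.304 119.831,41.954 138.531,39.799 164.638,35.881 194.057,31.243 222.697,26.926 246.463,23.972 261.263,23.424 263.005,26.322.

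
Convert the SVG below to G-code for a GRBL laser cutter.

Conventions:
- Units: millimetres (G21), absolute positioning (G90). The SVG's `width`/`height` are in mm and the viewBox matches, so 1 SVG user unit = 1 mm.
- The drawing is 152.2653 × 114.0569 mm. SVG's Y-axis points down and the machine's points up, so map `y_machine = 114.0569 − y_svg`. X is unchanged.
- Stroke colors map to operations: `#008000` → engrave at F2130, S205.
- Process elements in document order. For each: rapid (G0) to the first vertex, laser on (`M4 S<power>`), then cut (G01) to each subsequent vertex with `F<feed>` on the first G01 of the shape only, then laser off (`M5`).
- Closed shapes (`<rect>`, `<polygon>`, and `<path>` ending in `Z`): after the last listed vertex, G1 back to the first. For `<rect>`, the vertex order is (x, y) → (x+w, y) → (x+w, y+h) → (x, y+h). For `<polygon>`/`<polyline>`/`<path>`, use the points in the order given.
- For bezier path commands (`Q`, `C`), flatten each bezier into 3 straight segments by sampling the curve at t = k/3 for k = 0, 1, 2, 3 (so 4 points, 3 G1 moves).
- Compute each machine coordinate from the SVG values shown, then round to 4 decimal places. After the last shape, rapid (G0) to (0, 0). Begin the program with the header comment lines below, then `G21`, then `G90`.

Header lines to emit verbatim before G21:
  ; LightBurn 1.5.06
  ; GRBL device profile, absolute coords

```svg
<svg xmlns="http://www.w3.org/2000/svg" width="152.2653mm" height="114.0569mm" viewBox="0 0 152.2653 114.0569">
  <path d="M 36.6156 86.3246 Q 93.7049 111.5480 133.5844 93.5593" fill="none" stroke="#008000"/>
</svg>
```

Since the viewBox matches the mm dimensions, user units are millimetres directly. The only transform is the Y-flip y_m = 114.0569 − y_svg.

Shape 1 is a quadratic bezier drawn with `<path>`. Its stroke #008000 means engrave at S205, F2130. After flipping Y the toolpath is (36.6156,27.7323) → (72.7629,15.7180) → (105.0859,13.3065) → (133.5844,20.4976).

; LightBurn 1.5.06
; GRBL device profile, absolute coords
G21
G90
G0 X36.6156 Y27.7323
M4 S205
G01 X72.7629 Y15.7180 F2130
G01 X105.0859 Y13.3065
G01 X133.5844 Y20.4976
M5
G0 X0.0000 Y0.0000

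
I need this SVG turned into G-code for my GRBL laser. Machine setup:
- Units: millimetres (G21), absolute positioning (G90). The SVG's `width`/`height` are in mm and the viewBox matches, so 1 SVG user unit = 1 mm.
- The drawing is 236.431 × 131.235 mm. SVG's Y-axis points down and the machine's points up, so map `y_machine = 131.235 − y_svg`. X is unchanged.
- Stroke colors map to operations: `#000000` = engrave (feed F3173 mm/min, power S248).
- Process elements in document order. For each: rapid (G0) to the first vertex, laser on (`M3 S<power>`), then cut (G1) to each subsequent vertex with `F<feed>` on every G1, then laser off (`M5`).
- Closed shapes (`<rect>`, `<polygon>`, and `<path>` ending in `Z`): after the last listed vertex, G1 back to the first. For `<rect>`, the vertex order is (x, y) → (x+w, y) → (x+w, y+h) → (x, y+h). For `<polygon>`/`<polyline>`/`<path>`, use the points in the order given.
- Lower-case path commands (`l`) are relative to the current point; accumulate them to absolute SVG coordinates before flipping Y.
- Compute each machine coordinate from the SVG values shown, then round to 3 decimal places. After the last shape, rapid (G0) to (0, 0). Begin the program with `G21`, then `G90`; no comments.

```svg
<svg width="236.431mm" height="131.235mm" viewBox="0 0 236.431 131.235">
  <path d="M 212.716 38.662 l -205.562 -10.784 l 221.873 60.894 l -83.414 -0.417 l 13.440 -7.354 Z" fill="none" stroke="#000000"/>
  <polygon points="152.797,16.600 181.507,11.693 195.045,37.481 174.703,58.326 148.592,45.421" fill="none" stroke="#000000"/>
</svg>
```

G21
G90
G0 X212.716 Y92.573
M3 S248
G1 X7.154 Y103.357 F3173
G1 X229.027 Y42.463 F3173
G1 X145.613 Y42.880 F3173
G1 X159.053 Y50.234 F3173
G1 X212.716 Y92.573 F3173
M5
G0 X152.797 Y114.635
M3 S248
G1 X181.507 Y119.542 F3173
G1 X195.045 Y93.754 F3173
G1 X174.703 Y72.909 F3173
G1 X148.592 Y85.814 F3173
G1 X152.797 Y114.635 F3173
M5
G0 X0.000 Y0.000

1 u = 1 mm; y_m = 131.235 − y.

[1] `<path>` closed polygon, #000000→engrave S248 F3173: (212.716,92.573) → (7.154,103.357) → (229.027,42.463) → (145.613,42.880) → (159.053,50.234) → (212.716,92.573) (closed)

[2] `<polygon>` regular polygon, #000000→engrave S248 F3173: (152.797,114.635) → (181.507,119.542) → (195.045,93.754) → (174.703,72.909) → (148.592,85.814) → (152.797,114.635) (closed)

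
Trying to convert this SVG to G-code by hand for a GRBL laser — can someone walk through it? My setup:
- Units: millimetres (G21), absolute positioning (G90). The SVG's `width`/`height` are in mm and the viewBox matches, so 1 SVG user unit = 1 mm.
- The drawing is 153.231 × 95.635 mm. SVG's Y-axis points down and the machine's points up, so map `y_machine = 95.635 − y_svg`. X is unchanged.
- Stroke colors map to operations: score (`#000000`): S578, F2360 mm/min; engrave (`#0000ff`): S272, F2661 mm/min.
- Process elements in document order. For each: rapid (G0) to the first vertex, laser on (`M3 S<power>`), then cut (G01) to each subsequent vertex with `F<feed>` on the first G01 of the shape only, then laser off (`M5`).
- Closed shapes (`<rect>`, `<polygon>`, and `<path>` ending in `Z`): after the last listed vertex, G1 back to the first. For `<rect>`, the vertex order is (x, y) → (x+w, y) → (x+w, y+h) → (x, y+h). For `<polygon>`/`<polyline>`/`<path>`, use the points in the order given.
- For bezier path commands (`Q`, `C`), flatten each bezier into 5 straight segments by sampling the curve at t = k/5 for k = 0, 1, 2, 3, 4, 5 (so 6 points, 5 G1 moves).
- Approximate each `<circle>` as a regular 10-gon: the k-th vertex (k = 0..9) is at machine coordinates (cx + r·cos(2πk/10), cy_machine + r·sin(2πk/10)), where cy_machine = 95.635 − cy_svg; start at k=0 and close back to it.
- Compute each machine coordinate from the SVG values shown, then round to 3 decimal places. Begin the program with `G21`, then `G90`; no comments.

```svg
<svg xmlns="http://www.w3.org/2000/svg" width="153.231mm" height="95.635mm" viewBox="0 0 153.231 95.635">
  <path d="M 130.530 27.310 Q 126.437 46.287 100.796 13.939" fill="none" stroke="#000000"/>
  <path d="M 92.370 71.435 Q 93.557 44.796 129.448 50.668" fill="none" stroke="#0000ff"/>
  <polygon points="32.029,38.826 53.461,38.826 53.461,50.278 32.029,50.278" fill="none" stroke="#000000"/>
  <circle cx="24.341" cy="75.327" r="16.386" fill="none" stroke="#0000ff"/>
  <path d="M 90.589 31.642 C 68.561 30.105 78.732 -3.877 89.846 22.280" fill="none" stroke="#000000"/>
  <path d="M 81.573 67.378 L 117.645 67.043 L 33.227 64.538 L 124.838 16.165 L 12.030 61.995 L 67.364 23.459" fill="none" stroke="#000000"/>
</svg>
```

G21
G90
G0 X130.530 Y68.325
M3 S578
G01 X128.031 Y62.787 F2360
G01 X123.808 Y61.355
G01 X117.861 Y64.030
G01 X110.190 Y70.810
G01 X100.796 Y81.696
M5
G0 X92.370 Y24.200
M3 S272
G01 X94.233 Y33.555 F2661
G01 X98.872 Y40.309
G01 X106.288 Y44.463
G01 X116.480 Y46.015
G01 X129.448 Y44.967
M5
G0 X32.029 Y56.809
M3 S578
G01 X53.461 Y56.809 F2360
G01 X53.461 Y45.357
G01 X32.029 Y45.357
G01 X32.029 Y56.809
M5
G0 X40.727 Y20.308
M3 S272
G01 X37.598 Y29.939 F2661
G01 X29.405 Y35.892
G01 X19.277 Y35.892
G01 X11.084 Y29.939
G01 X7.955 Y20.308
G01 X11.084 Y10.677
G01 X19.277 Y4.724
G01 X29.405 Y4.724
G01 X37.598 Y10.677
G01 X40.727 Y20.308
M5
G0 X90.589 Y63.993
M3 S578
G01 X80.986 Y68.068 F2360
G01 X77.611 Y75.486
G01 X78.962 Y81.802
G01 X83.541 Y82.573
G01 X89.846 Y73.355
M5
G0 X81.573 Y28.257
M3 S578
G01 X117.645 Y28.592 F2360
G01 X33.227 Y31.097
G01 X124.838 Y79.470
G01 X12.030 Y33.640
G01 X67.364 Y72.176
M5

1 u = 1 mm; y_m = 95.635 − y.

[1] `<path>` quadratic bezier, #000000→score S578 F2360: (130.530,68.325) → (128.031,62.787) → (123.808,61.355) → (117.861,64.030) → (110.190,70.810) → (100.796,81.696)

[2] `<path>` quadratic bezier, #0000ff→engrave S272 F2661: (92.370,24.200) → (94.233,33.555) → (98.872,40.309) → (106.288,44.463) → (116.480,46.015) → (129.448,44.967)

[3] `<polygon>` rectangle, #000000→score S578 F2360: (32.029,56.809) → (53.461,56.809) → (53.461,45.357) → (32.029,45.357) → (32.029,56.809) (closed)

[4] `<circle>` circle, #0000ff→engrave S272 F2661: (40.727,20.308) → (37.598,29.939) → (29.405,35.892) → (19.277,35.892) → (11.084,29.939) → (7.955,20.308) → (11.084,10.677) → (19.277,4.724) → (29.405,4.724) → (37.598,10.677) → (40.727,20.308) (closed)

[5] `<path>` cubic bezier, #000000→score S578 F2360: (90.589,63.993) → (80.986,68.068) → (77.611,75.486) → (78.962,81.802) → (83.541,82.573) → (89.846,73.355)

[6] `<path>` open polyline, #000000→score S578 F2360: (81.573,28.257) → (117.645,28.592) → (33.227,31.097) → (124.838,79.470) → (12.030,33.640) → (67.364,72.176)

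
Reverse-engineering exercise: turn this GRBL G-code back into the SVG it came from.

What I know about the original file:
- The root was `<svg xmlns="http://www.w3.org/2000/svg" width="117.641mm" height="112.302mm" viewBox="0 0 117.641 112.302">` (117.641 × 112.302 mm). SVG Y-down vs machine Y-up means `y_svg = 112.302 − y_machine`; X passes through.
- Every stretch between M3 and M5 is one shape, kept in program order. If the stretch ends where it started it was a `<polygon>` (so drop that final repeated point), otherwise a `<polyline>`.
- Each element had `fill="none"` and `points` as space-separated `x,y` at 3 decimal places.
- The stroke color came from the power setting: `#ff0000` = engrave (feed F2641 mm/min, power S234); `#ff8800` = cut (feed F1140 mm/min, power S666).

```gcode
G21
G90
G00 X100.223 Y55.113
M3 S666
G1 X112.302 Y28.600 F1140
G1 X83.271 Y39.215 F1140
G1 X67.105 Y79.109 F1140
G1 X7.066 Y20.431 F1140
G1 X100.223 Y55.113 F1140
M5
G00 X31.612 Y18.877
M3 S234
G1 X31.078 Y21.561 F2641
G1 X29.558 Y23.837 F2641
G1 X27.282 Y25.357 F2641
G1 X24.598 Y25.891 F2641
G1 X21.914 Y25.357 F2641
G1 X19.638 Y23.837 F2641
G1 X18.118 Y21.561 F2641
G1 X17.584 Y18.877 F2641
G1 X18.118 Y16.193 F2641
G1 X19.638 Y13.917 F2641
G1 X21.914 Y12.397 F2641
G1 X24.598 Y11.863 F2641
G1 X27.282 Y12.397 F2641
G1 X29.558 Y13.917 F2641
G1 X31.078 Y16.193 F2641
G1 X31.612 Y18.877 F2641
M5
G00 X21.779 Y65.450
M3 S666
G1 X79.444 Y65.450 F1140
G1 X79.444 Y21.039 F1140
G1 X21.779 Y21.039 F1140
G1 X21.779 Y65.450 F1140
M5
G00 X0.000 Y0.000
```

<svg xmlns="http://www.w3.org/2000/svg" width="117.641mm" height="112.302mm" viewBox="0 0 117.641 112.302">
  <polygon points="100.223,57.189 112.302,83.702 83.271,73.087 67.105,33.193 7.066,91.871" fill="none" stroke="#ff8800"/>
  <polygon points="31.612,93.425 31.078,90.741 29.558,88.465 27.282,86.945 24.598,86.411 21.914,86.945 19.638,88.465 18.118,90.741 17.584,93.425 18.118,96.109 19.638,98.385 21.914,99.905 24.598,100.439 27.282,99.905 29.558,98.385 31.078,96.109" fill="none" stroke="#ff0000"/>
  <polygon points="21.779,46.852 79.444,46.852 79.444,91.263 21.779,91.263" fill="none" stroke="#ff8800"/>
</svg>

y_svg = 112.302 − y_m.

[1] S666→`#ff8800` (cut); closed run; points: 100.223,57.189 112.302,83.702 83.271,73.087 67.105,33.193 7.066,91.871

[2] S234→`#ff0000` (engrave); closed run; points: 31.612,93.425 31.078,90.741 29.558,88.465 27.282,86.945 24.598,86.411 21.914,86.945 19.638,88.465 18.118,90.741 17.584,93.425 18.118,96.109 19.638,98.385 21.914,99.905 24.598,100.439 27.282,99.905 29.558,98.385 31.078,96.109

[3] S666→`#ff8800` (cut); closed run; points: 21.779,46.852 79.444,46.852 79.444,91.263 21.779,91.263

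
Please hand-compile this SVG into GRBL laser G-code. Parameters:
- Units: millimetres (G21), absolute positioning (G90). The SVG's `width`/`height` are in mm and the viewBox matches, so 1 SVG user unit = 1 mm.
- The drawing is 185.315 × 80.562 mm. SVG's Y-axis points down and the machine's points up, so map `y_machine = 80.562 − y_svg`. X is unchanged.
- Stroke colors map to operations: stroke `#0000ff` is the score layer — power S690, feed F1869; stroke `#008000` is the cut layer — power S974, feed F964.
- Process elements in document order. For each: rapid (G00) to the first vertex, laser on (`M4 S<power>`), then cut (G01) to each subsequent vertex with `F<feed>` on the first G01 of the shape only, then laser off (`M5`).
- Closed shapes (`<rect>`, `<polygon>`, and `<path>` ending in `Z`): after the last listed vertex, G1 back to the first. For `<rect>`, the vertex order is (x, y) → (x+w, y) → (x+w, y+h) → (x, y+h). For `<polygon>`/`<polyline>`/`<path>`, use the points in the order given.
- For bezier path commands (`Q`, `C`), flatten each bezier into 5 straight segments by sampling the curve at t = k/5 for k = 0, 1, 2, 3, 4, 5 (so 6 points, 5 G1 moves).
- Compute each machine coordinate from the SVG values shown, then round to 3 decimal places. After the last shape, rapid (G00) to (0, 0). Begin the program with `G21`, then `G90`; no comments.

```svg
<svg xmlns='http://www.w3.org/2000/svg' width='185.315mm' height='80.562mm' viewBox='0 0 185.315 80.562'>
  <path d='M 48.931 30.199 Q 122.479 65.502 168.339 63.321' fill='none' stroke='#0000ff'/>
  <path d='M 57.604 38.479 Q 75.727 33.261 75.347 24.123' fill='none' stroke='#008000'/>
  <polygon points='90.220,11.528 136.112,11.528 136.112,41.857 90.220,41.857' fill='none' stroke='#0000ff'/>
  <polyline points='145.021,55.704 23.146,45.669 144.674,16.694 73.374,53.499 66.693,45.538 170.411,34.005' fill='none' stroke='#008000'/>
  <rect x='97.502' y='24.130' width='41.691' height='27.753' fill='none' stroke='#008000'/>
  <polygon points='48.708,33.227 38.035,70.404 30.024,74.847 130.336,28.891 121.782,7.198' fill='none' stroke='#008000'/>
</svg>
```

viewBox `0 0 185.315 80.562` with mm width/height → 1 unit = 1 mm. Flip: y_m = 80.562 − y_svg.

**Shape 1** — `<path>` quadratic bezier, stroke `#0000ff` → score (S690, F1869). Control points (SVG): P0=(48.931,30.199), P1=(122.479,65.502), P2=(168.339,63.321); sampled at t=k/5. Machine vertices: (48.931,50.363) → (77.243,37.741) → (103.339,28.118) → (127.221,21.494) → (148.887,17.868) → (168.339,17.241). Open path.

**Shape 2** — `<path>` quadratic bezier, stroke `#008000` → cut (S974, F964). Control points (SVG): P0=(57.604,38.479), P1=(75.727,33.261), P2=(75.347,24.123); sampled at t=k/5. Machine vertices: (57.604,42.083) → (64.113,44.327) → (69.142,46.885) → (72.691,49.756) → (74.759,52.941) → (75.347,56.439). Open path.

**Shape 3** — `<polygon>` rectangle, stroke `#0000ff` → score (S690, F1869). Machine vertices: (90.220,69.034) → (136.112,69.034) → (136.112,38.705) → (90.220,38.705) → (90.220,69.034). Closed: final G1 returns to the first vertex.

**Shape 4** — `<polyline>` open polyline, stroke `#008000` → cut (S974, F964). Machine vertices: (145.021,24.858) → (23.146,34.893) → (144.674,63.868) → (73.374,27.063) → (66.693,35.024) → (170.411,46.557). Open path.

**Shape 5** — `<rect>` rectangle, stroke `#008000` → cut (S974, F964). Machine vertices: (97.502,56.432) → (139.193,56.432) → (139.193,28.679) → (97.502,28.679) → (97.502,56.432). Closed: final G1 returns to the first vertex.

**Shape 6** — `<polygon>` closed polygon, stroke `#008000` → cut (S974, F964). Machine vertices: (48.708,47.335) → (38.035,10.158) → (30.024,5.715) → (130.336,51.671) → (121.782,73.364) → (48.708,47.335). Closed: final G1 returns to the first vertex.

G21
G90
G00 X48.931 Y50.363
M4 S690
G01 X77.243 Y37.741 F1869
G01 X103.339 Y28.118
G01 X127.221 Y21.494
G01 X148.887 Y17.868
G01 X168.339 Y17.241
M5
G00 X57.604 Y42.083
M4 S974
G01 X64.113 Y44.327 F964
G01 X69.142 Y46.885
G01 X72.691 Y49.756
G01 X74.759 Y52.941
G01 X75.347 Y56.439
M5
G00 X90.220 Y69.034
M4 S690
G01 X136.112 Y69.034 F1869
G01 X136.112 Y38.705
G01 X90.220 Y38.705
G01 X90.220 Y69.034
M5
G00 X145.021 Y24.858
M4 S974
G01 X23.146 Y34.893 F964
G01 X144.674 Y63.868
G01 X73.374 Y27.063
G01 X66.693 Y35.024
G01 X170.411 Y46.557
M5
G00 X97.502 Y56.432
M4 S974
G01 X139.193 Y56.432 F964
G01 X139.193 Y28.679
G01 X97.502 Y28.679
G01 X97.502 Y56.432
M5
G00 X48.708 Y47.335
M4 S974
G01 X38.035 Y10.158 F964
G01 X30.024 Y5.715
G01 X130.336 Y51.671
G01 X121.782 Y73.364
G01 X48.708 Y47.335
M5
G00 X0.000 Y0.000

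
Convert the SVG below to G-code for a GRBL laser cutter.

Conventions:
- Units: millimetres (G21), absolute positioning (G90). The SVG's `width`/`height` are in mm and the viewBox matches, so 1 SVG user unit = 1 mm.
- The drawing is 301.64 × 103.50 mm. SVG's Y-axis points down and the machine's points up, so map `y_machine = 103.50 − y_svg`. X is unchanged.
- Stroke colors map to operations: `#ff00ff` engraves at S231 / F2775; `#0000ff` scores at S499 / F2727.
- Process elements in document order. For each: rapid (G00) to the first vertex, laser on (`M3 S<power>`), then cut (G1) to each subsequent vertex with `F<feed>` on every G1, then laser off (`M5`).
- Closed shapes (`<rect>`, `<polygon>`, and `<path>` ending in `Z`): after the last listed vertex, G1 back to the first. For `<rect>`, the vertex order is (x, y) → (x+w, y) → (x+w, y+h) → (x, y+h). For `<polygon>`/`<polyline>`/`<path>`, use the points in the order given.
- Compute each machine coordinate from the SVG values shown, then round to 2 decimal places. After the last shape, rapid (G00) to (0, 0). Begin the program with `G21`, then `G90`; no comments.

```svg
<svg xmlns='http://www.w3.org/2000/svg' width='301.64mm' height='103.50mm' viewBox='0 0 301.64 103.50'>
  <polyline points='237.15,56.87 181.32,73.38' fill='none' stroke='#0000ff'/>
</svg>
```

1 u = 1 mm; y_m = 103.50 − y.

[1] `<polyline>` line segment, #0000ff→score S499 F2727: (237.15,46.63) → (181.32,30.12)

G21
G90
G00 X237.15 Y46.63
M3 S499
G1 X181.32 Y30.12 F2727
M5
G00 X0.00 Y0.00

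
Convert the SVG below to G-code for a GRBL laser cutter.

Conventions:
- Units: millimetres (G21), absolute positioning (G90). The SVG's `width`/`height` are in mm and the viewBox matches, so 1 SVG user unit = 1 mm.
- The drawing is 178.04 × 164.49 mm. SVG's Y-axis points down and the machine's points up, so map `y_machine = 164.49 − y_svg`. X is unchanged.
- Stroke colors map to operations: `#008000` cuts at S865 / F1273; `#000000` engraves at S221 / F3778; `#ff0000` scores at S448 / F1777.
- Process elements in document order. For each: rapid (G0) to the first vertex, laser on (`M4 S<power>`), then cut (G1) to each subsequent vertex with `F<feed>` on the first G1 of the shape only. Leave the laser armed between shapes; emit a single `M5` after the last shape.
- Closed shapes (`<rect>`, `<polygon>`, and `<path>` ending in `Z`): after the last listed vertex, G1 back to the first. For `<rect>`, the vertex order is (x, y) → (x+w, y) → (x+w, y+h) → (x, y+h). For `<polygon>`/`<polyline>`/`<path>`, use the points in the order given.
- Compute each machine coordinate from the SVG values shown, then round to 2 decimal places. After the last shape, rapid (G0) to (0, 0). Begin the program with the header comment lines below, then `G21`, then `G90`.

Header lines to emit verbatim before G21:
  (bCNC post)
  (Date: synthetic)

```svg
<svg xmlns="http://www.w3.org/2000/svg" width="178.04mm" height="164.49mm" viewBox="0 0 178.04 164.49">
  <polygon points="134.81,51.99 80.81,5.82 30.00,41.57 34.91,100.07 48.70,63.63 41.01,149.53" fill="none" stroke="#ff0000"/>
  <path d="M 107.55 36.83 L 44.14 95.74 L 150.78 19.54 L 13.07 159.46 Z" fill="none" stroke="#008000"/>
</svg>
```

(bCNC post)
(Date: synthetic)
G21
G90
G0 X134.81 Y112.50
M4 S448
G1 X80.81 Y158.67 F1777
G1 X30.00 Y122.92
G1 X34.91 Y64.42
G1 X48.70 Y100.86
G1 X41.01 Y14.96
G1 X134.81 Y112.50
G0 X107.55 Y127.66
M4 S865
G1 X44.14 Y68.75 F1273
G1 X150.78 Y144.95
G1 X13.07 Y5.03
G1 X107.55 Y127.66
M5
G0 X0.00 Y0.00

viewBox `0 0 178.04 164.49` with mm width/height → 1 unit = 1 mm. Flip: y_m = 164.49 − y_svg.

**Shape 1** — `<polygon>` closed polygon, stroke `#ff0000` → score (S448, F1777). Machine vertices: (134.81,112.50) → (80.81,158.67) → (30.00,122.92) → (34.91,64.42) → (48.70,100.86) → (41.01,14.96) → (134.81,112.50). Closed: final G1 returns to the first vertex.

**Shape 2** — `<path>` closed polygon, stroke `#008000` → cut (S865, F1273). Machine vertices: (107.55,127.66) → (44.14,68.75) → (150.78,144.95) → (13.07,5.03) → (107.55,127.66). Closed: final G1 returns to the first vertex.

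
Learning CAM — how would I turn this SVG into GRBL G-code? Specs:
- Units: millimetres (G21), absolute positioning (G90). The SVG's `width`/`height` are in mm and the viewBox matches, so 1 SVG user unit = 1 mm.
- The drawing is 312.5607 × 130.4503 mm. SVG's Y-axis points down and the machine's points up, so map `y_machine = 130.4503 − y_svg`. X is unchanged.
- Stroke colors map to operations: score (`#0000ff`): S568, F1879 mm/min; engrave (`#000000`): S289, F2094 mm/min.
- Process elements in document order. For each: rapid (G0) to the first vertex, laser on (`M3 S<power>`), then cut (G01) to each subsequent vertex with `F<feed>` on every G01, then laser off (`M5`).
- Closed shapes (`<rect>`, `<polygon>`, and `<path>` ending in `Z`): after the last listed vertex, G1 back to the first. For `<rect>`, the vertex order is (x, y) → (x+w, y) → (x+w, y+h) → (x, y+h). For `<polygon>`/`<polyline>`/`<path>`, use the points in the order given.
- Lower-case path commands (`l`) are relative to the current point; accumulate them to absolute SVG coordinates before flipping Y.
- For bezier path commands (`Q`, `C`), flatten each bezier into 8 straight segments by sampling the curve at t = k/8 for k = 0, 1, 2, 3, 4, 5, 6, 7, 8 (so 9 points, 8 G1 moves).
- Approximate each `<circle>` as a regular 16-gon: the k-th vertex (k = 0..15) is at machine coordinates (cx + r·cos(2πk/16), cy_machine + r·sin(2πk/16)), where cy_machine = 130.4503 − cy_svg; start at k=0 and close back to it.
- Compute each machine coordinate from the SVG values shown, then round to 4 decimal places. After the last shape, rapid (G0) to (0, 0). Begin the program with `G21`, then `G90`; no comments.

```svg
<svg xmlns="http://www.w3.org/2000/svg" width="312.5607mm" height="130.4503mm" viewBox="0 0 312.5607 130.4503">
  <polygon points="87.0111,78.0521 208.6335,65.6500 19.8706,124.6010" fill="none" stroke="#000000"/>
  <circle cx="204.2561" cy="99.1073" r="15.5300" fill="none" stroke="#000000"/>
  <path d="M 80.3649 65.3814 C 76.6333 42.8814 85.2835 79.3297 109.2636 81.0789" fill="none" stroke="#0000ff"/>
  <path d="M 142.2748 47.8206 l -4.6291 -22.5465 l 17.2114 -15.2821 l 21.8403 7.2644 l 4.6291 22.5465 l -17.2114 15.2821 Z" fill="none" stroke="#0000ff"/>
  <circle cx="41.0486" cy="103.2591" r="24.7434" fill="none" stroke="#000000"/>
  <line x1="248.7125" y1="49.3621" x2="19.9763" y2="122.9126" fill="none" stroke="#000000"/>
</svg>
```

G21
G90
G0 X87.0111 Y52.3982
M3 S289
G01 X208.6335 Y64.8003 F2094
G01 X19.8706 Y5.8493 F2094
G01 X87.0111 Y52.3982 F2094
M5
G0 X219.7861 Y31.3430
M3 S289
G01 X218.6039 Y37.2861 F2094
G01 X215.2375 Y42.3244 F2094
G01 X210.1992 Y45.6908 F2094
G01 X204.2561 Y46.8730 F2094
G01 X198.3130 Y45.6908 F2094
G01 X193.2747 Y42.3244 F2094
G01 X189.9083 Y37.2861 F2094
G01 X188.7261 Y31.3430 F2094
G01 X189.9083 Y25.3999 F2094
G01 X193.2747 Y20.3616 F2094
G01 X198.3130 Y16.9952 F2094
G01 X204.2561 Y15.8130 F2094
G01 X210.1992 Y16.9952 F2094
G01 X215.2375 Y20.3616 F2094
G01 X218.6039 Y25.3999 F2094
G01 X219.7861 Y31.3430 F2094
M5
G0 X80.3649 Y65.0689
M3 S568
G01 X79.5517 Y70.9261 F1879
G01 X79.9339 Y72.3543 F1879
G01 X81.5459 Y70.4510 F1879
G01 X84.4224 Y66.3136 F1879
G01 X88.5978 Y61.0395 F1879
G01 X94.1068 Y55.7261 F1879
G01 X100.9839 Y51.4710 F1879
G01 X109.2636 Y49.3714 F1879
M5
G0 X142.2748 Y82.6297
M3 S568
G01 X137.6457 Y105.1762 F1879
G01 X154.8571 Y120.4583 F1879
G01 X176.6974 Y113.1939 F1879
G01 X181.3265 Y90.6474 F1879
G01 X164.1151 Y75.3653 F1879
G01 X142.2748 Y82.6297 F1879
M5
G0 X65.7920 Y27.1912
M3 S289
G01 X63.9085 Y36.6601 F2094
G01 X58.5448 Y44.6874 F2094
G01 X50.5175 Y50.0511 F2094
G01 X41.0486 Y51.9346 F2094
G01 X31.5797 Y50.0511 F2094
G01 X23.5524 Y44.6874 F2094
G01 X18.1887 Y36.6601 F2094
G01 X16.3052 Y27.1912 F2094
G01 X18.1887 Y17.7223 F2094
G01 X23.5524 Y9.6950 F2094
G01 X31.5797 Y4.3313 F2094
G01 X41.0486 Y2.4478 F2094
G01 X50.5175 Y4.3313 F2094
G01 X58.5448 Y9.6950 F2094
G01 X63.9085 Y17.7223 F2094
G01 X65.7920 Y27.1912 F2094
M5
G0 X248.7125 Y81.0882
M3 S289
G01 X19.9763 Y7.5377 F2094
M5
G0 X0.0000 Y0.0000

viewBox `0 0 312.5607 130.4503` with mm width/height → 1 unit = 1 mm. Flip: y_m = 130.4503 − y_svg.

**Shape 1** — `<polygon>` closed polygon, stroke `#000000` → engrave (S289, F2094). Machine vertices: (87.0111,52.3982) → (208.6335,64.8003) → (19.8706,5.8493) → (87.0111,52.3982). Closed: final G1 returns to the first vertex.

**Shape 2** — `<circle>` circle, stroke `#000000` → engrave (S289, F2094). Machine vertices: (219.7861,31.3430) → (218.6039,37.2861) → (215.2375,42.3244) → (210.1992,45.6908) → (204.2561,46.8730) → (198.3130,45.6908) → (193.2747,42.3244) → (189.9083,37.2861) → (188.7261,31.3430) → (189.9083,25.3999) → (193.2747,20.3616) → (198.3130,16.9952) → (204.2561,15.8130) → (210.1992,16.9952) → (215.2375,20.3616) → (218.6039,25.3999) → (219.7861,31.3430). Closed: final G1 returns to the first vertex.

**Shape 3** — `<path>` cubic bezier, stroke `#0000ff` → score (S568, F1879). Control points (SVG): P0=(80.3649,65.3814), P1=(76.6333,42.8814), P2=(85.2835,79.3297), P3=(109.2636,81.0789); sampled at t=k/8. Machine vertices: (80.3649,65.0689) → (79.5517,70.9261) → (79.9339,72.3543) → (81.5459,70.4510) → (84.4224,66.3136) → (88.5978,61.0395) → (94.1068,55.7261) → (100.9839,51.4710) → (109.2636,49.3714). Open path.

**Shape 4** — `<path>` regular polygon, stroke `#0000ff` → score (S568, F1879). Machine vertices: (142.2748,82.6297) → (137.6457,105.1762) → (154.8571,120.4583) → (176.6974,113.1939) → (181.3265,90.6474) → (164.1151,75.3653) → (142.2748,82.6297). Closed: final G1 returns to the first vertex.

**Shape 5** — `<circle>` circle, stroke `#000000` → engrave (S289, F2094). Machine vertices: (65.7920,27.1912) → (63.9085,36.6601) → (58.5448,44.6874) → (50.5175,50.0511) → (41.0486,51.9346) → (31.5797,50.0511) → (23.5524,44.6874) → (18.1887,36.6601) → (16.3052,27.1912) → (18.1887,17.7223) → (23.5524,9.6950) → (31.5797,4.3313) → (41.0486,2.4478) → (50.5175,4.3313) → (58.5448,9.6950) → (63.9085,17.7223) → (65.7920,27.1912). Closed: final G1 returns to the first vertex.

**Shape 6** — `<line>` line segment, stroke `#000000` → engrave (S289, F2094). Machine vertices: (248.7125,81.0882) → (19.9763,7.5377). Open path.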